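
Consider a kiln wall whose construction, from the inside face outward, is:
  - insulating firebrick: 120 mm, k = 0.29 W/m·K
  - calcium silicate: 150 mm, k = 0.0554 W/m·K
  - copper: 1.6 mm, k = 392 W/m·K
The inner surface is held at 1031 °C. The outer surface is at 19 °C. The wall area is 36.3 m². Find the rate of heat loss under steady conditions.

Q ≈ 11800 W

Using the resistance-network approach (series):
R_insulating firebrick = L/(kA) = 0.12/(0.29×36.3) = 0.0114 K/W
R_calcium silicate = L/(kA) = 0.15/(0.0554×36.3) = 0.07459 K/W
R_copper = L/(kA) = 0.0016/(392×36.3) = 1.124×10^-7 K/W
R_total = 0.08599 K/W
Q = ΔT / R_total = 1012 / 0.08599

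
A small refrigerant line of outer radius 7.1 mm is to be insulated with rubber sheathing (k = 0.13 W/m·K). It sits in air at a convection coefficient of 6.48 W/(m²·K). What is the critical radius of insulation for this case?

r_cr ≈ 20.1 mm

For a cylinder r_cr = k/h = 0.13/6.48
r_cr = 20.1 mm; since the bare radius (7.1 mm) is below r_cr, adding a thin layer of insulation will *increase* heat loss.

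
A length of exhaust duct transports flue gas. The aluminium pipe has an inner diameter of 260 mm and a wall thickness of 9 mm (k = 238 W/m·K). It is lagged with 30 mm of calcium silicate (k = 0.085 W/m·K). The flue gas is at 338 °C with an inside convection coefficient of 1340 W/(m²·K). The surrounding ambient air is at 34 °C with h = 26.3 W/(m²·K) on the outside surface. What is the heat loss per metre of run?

q′ ≈ 755 W/m

Treating each annulus and film as a series resistance:
R_inner film = 1/(h_i·2πr₁L) = 1/(1340×2π×0.13×1) = 9.136×10^-4 K/W
R_aluminium pipe wall = ln(139/130)/(2π×238×1) = 4.476×10^-5 K/W
R_calcium silicate = ln(169/139)/(2π×0.085×1) = 0.3659 K/W
R_outer film = 1/(h_o·2πr_oL) = 1/(26.3×2π×0.169×1) = 0.03581 K/W
R_total = 0.4027 K/W
Q = ΔT/R_total = 304/0.4027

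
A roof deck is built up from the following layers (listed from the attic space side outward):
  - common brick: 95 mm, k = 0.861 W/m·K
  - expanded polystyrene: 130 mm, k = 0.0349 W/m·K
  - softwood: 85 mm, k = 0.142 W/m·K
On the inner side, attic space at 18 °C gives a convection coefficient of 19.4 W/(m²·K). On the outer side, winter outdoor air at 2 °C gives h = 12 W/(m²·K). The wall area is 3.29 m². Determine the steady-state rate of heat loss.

Q ≈ 11.5 W

Using the resistance-network approach (series):
R_inner film = 1/(h_i·A) = 1/(19.4×3.29) = 0.01567 K/W
R_common brick = L/(kA) = 0.095/(0.861×3.29) = 0.03354 K/W
R_expanded polystyrene = L/(kA) = 0.13/(0.0349×3.29) = 1.132 K/W
R_softwood = L/(kA) = 0.085/(0.142×3.29) = 0.1819 K/W
R_outer film = 1/(h_o·A) = 1/(12×3.29) = 0.02533 K/W
R_total = 1.389 K/W
Q = ΔT / R_total = 16 / 1.389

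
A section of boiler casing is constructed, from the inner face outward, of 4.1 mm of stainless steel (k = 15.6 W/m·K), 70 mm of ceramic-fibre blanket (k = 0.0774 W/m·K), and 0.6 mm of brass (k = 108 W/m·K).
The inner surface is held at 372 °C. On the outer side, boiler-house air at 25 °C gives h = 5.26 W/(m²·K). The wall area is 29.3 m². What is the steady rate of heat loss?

Model the wall as resistances in series:
R_stainless steel = L/(kA) = 0.0041/(15.6×29.3) = 8.97×10^-6 K/W
R_ceramic-fibre blanket = L/(kA) = 0.07/(0.0774×29.3) = 0.03087 K/W
R_brass = L/(kA) = 0.0006/(108×29.3) = 1.896×10^-7 K/W
R_outer film = 1/(h_o·A) = 1/(5.26×29.3) = 0.006489 K/W
R_total = 0.03736 K/W
Q = ΔT / R_total = 347 / 0.03736

Q ≈ 9290 W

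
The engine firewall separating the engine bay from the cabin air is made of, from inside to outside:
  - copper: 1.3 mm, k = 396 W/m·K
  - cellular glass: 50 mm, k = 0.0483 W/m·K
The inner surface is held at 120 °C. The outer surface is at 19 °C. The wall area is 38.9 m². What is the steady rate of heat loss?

Q ≈ 3800 W

Series thermal resistances:
R_copper = L/(kA) = 0.0013/(396×38.9) = 8.439×10^-8 K/W
R_cellular glass = L/(kA) = 0.05/(0.0483×38.9) = 0.02661 K/W
R_total = 0.02661 K/W
Q = ΔT / R_total = 101 / 0.02661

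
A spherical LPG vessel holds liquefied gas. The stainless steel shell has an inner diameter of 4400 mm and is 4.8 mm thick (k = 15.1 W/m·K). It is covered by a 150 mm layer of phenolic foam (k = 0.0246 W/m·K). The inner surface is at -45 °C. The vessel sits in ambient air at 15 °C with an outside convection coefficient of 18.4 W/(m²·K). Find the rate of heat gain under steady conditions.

Spherical conduction: R = (1/r_in − 1/r_out)/(4πk) per layer; series-sum.
R_stainless steel shell = (1/2.2 − 1/2.2048)/(4π×15.1) = 5.215×10^-6 K/W
R_phenolic foam = (1/2.2048 − 1/2.3548)/(4π×0.0246) = 0.09346 K/W
R_outer film = 1/(h·4πr_o²) = 1/(18.4×4π×2.3548²) = 7.799×10^-4 K/W
R_total = 0.09424 K/W
Q = ΔT/R_total = 60/0.09424

Q ≈ 637 W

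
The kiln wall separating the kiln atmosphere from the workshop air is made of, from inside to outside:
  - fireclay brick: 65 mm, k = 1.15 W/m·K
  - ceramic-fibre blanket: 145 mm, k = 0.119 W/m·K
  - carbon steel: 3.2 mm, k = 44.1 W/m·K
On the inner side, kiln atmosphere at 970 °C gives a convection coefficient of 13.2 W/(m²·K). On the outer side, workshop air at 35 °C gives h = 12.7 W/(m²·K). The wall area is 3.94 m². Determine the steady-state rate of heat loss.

Treating each layer as a thermal resistance in series:
R_inner film = 1/(h_i·A) = 1/(13.2×3.94) = 0.01923 K/W
R_fireclay brick = L/(kA) = 0.065/(1.15×3.94) = 0.01435 K/W
R_ceramic-fibre blanket = L/(kA) = 0.145/(0.119×3.94) = 0.3093 K/W
R_carbon steel = L/(kA) = 0.0032/(44.1×3.94) = 1.842×10^-5 K/W
R_outer film = 1/(h_o·A) = 1/(12.7×3.94) = 0.01998 K/W
R_total = 0.3628 K/W
Q = ΔT / R_total = 935 / 0.3628

Q ≈ 2580 W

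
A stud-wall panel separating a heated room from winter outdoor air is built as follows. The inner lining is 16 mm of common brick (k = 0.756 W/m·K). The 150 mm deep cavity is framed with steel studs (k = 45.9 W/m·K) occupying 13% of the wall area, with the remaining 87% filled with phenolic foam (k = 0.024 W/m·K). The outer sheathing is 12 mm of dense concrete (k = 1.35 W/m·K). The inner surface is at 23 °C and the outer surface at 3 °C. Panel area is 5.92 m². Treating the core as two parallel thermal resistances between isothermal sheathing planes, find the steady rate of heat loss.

Q ≈ 2150 W

Sheathing layers in series; stud and cavity paths in parallel between them.
R_inner = 0.016/(0.756×5.92) = 0.003575 K/W
R_stud  = 0.15/(45.9×0.13×5.92) = 0.004246 K/W
R_cav   = 0.15/(0.024×0.87×5.92) = 1.213 K/W
1/R_core = 1/R_stud + 1/R_cav → R_core = 0.004232 K/W
R_outer = 0.012/(1.35×5.92) = 0.001502 K/W
R_total = 0.009308 K/W
Q = ΔT/R_total = 20/0.009308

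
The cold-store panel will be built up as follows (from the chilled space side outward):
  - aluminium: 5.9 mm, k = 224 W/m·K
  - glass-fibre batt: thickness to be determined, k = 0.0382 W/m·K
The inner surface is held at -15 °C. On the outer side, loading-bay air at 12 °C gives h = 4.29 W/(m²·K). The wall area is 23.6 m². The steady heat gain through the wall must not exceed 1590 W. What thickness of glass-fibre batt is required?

L ≈ 6.4 mm

Thermal resistances in series:
R_aluminium = L/(kA) = 0.0059/(224×23.6) = 1.116×10^-6 K/W
R_outer film = 1/(h_o·A) = 1/(4.29×23.6) = 0.009877 K/W
Sum of the known resistances R_other = 0.009878 K/W
Required total resistance R_tot = ΔT/Q_allow = 27/1590 = 0.01698 K/W
R_glass-fibre batt = R_tot − R_other = 0.007103 K/W
L = R·k·A = 0.007103×0.0382×23.6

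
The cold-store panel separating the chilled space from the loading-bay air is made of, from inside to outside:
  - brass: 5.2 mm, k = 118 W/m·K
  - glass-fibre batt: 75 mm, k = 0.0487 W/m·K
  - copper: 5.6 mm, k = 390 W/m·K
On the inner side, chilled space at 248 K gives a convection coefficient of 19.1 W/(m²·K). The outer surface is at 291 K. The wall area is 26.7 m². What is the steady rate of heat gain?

Q ≈ 721 W

Series thermal resistances:
R_inner film = 1/(h_i·A) = 1/(19.1×26.7) = 0.001961 K/W
R_brass = L/(kA) = 0.0052/(118×26.7) = 1.65×10^-6 K/W
R_glass-fibre batt = L/(kA) = 0.075/(0.0487×26.7) = 0.05768 K/W
R_copper = L/(kA) = 0.0056/(390×26.7) = 5.378×10^-7 K/W
R_total = 0.05964 K/W
Q = ΔT / R_total = 43 / 0.05964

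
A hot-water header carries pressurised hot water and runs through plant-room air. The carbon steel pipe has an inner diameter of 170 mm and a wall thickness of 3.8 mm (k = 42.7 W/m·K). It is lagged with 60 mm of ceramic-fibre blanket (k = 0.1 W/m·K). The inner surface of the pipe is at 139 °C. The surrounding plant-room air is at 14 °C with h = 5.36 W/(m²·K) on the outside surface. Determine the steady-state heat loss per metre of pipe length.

Per-layer cylindrical resistances, series-summed:
R_carbon steel pipe wall = ln(88.8/85)/(2π×42.7×1) = 1.63×10^-4 K/W
R_ceramic-fibre blanket = ln(148.8/88.8)/(2π×0.1×1) = 0.8216 K/W
R_outer film = 1/(h_o·2πr_oL) = 1/(5.36×2π×0.1488×1) = 0.1996 K/W
R_total = 1.021 K/W
Q = ΔT/R_total = 125/1.021

q′ ≈ 122 W/m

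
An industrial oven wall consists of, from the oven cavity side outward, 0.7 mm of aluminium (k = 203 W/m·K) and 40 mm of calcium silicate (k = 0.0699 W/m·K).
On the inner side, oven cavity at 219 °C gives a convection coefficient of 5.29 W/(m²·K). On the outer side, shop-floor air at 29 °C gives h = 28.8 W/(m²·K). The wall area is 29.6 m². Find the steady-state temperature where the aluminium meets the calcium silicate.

Using the resistance-network approach (series):
R_inner film = 1/(h_i·A) = 1/(5.29×29.6) = 0.006386 K/W
R_aluminium = L/(kA) = 0.0007/(203×29.6) = 1.165×10^-7 K/W
R_calcium silicate = L/(kA) = 0.04/(0.0699×29.6) = 0.01933 K/W
R_outer film = 1/(h_o·A) = 1/(28.8×29.6) = 0.001173 K/W
R_total = 0.02689 K/W;  Q = ΔT/R_total = 190/0.02689 = 7065 W
T_interface = T_inner − Q·ΣR(inner→interface) = 219 − 7070×0.006386

T ≈ 174 °C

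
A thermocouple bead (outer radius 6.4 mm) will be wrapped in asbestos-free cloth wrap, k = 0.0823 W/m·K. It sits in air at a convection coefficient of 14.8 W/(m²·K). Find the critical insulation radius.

For a sphere r_cr = 2k/h = 2×0.0823/14.8
r_cr = 11.1 mm; since the bare radius (6.4 mm) is below r_cr, adding a thin layer of insulation will *increase* heat loss.

r_cr ≈ 11.1 mm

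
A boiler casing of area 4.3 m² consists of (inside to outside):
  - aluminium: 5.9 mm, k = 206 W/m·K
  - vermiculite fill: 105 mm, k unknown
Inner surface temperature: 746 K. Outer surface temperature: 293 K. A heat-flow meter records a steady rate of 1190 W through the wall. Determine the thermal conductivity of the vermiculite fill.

Treating each layer as a thermal resistance in series:
R_aluminium = L/(kA) = 0.0059/(206×4.3) = 6.661×10^-6 K/W
Sum of known resistances R_other = 6.661×10^-6 K/W
Total R = ΔT/Q = 453/1190 = 0.3807 K/W
R_vermiculite fill = R_total − R_other = 0.3807 K/W
k = L/(R·A) = 0.105/(0.3807×4.3)

k ≈ 0.0641 W/(m·K)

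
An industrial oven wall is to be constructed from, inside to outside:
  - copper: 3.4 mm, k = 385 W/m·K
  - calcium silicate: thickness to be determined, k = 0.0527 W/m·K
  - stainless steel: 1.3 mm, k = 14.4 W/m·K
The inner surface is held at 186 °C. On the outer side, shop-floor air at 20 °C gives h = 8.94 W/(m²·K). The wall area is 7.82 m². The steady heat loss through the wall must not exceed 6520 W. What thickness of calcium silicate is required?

L ≈ 4.59 mm

Using the resistance-network approach (series):
R_copper = L/(kA) = 0.0034/(385×7.82) = 1.129×10^-6 K/W
R_stainless steel = L/(kA) = 0.0013/(14.4×7.82) = 1.154×10^-5 K/W
R_outer film = 1/(h_o·A) = 1/(8.94×7.82) = 0.0143 K/W
Sum of the known resistances R_other = 0.01432 K/W
Required total resistance R_tot = ΔT/Q_allow = 166/6520 = 0.02546 K/W
R_calcium silicate = R_tot − R_other = 0.01114 K/W
L = R·k·A = 0.01114×0.0527×7.82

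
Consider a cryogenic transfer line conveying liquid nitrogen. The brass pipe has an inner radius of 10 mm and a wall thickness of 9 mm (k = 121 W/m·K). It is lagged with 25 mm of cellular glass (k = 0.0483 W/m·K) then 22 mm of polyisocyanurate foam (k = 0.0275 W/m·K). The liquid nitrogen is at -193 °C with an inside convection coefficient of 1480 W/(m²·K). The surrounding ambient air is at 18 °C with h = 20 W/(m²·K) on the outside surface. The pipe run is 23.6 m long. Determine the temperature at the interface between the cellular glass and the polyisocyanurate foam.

Per-layer cylindrical resistances, series-summed:
R_inner film = 1/(h_i·2πr₁L) = 1/(1480×2π×0.01×23.6) = 4.557×10^-4 K/W
R_brass pipe wall = ln(19/10)/(2π×121×23.6) = 3.577×10^-5 K/W
R_cellular glass = ln(44/19)/(2π×0.0483×23.6) = 0.1172 K/W
R_polyisocyanurate foam = ln(66/44)/(2π×0.0275×23.6) = 0.09943 K/W
R_outer film = 1/(h_o·2πr_oL) = 1/(20×2π×0.066×23.6) = 0.005109 K/W
R_total = 0.2223 K/W
Q = ΔT/R_total = 211/0.2223
Q = 949 W
T_interface = T_inner + Q·ΣR(inner→interface) = -193 + 949×0.1177

T ≈ -81.2 °C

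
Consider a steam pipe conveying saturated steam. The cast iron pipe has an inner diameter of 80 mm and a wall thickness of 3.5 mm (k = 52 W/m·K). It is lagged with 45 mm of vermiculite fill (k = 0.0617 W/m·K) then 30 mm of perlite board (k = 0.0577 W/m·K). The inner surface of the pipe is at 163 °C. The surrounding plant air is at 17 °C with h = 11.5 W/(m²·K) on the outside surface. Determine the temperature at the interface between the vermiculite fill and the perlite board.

T ≈ 65.9 °C

Radial resistances (cylindrical: R_cond = ln(r_o/r_i)/(2πkL), R_conv = 1/(h·2πrL)):
R_cast iron pipe wall = ln(43.5/40)/(2π×52×1) = 2.567×10^-4 K/W
R_vermiculite fill = ln(88.5/43.5)/(2π×0.0617×1) = 1.832 K/W
R_perlite board = ln(118.5/88.5)/(2π×0.0577×1) = 0.8052 K/W
R_outer film = 1/(h_o·2πr_oL) = 1/(11.5×2π×0.1185×1) = 0.1168 K/W
R_total = 2.754 K/W
Q = ΔT/R_total = 146/2.754
Q = 53 W/m
T_interface = T_inner − Q·ΣR(inner→interface) = 163 − 53×1.832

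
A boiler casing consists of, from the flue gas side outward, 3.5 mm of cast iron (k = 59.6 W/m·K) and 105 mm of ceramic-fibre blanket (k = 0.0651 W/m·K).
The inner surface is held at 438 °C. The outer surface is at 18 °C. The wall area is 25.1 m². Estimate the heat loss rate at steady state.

Model the wall as resistances in series:
R_cast iron = L/(kA) = 0.0035/(59.6×25.1) = 2.34×10^-6 K/W
R_ceramic-fibre blanket = L/(kA) = 0.105/(0.0651×25.1) = 0.06426 K/W
R_total = 0.06426 K/W
Q = ΔT / R_total = 420 / 0.06426

Q ≈ 6540 W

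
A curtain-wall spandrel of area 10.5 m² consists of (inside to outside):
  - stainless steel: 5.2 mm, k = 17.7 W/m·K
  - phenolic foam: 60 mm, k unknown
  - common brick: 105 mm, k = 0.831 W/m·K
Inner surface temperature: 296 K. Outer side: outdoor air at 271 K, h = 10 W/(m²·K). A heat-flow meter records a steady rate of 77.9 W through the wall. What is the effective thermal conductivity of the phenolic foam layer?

Thermal resistances in series:
R_stainless steel = L/(kA) = 0.0052/(17.7×10.5) = 2.798×10^-5 K/W
R_common brick = L/(kA) = 0.105/(0.831×10.5) = 0.01203 K/W
R_outer film = 1/(h_o·A) = 1/(10×10.5) = 0.009524 K/W
Sum of known resistances R_other = 0.02159 K/W
Total R = ΔT/Q = 25/77.9 = 0.3209 K/W
R_phenolic foam = R_total − R_other = 0.2993 K/W
k = L/(R·A) = 0.06/(0.2993×10.5)

k ≈ 0.0191 W/(m·K)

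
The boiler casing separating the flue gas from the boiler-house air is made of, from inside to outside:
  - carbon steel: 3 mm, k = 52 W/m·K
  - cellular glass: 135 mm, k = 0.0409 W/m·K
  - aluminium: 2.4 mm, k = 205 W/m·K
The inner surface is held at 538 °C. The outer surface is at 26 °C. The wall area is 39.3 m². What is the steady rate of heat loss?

Q ≈ 6100 W

Model the wall as resistances in series:
R_carbon steel = L/(kA) = 0.003/(52×39.3) = 1.468×10^-6 K/W
R_cellular glass = L/(kA) = 0.135/(0.0409×39.3) = 0.08399 K/W
R_aluminium = L/(kA) = 0.0024/(205×39.3) = 2.979×10^-7 K/W
R_total = 0.08399 K/W
Q = ΔT / R_total = 512 / 0.08399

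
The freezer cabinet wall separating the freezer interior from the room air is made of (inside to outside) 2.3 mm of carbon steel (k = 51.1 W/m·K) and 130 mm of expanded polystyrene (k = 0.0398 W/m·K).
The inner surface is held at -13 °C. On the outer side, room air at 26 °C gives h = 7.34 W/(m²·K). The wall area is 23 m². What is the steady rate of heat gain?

Q ≈ 264 W

Using the resistance-network approach (series):
R_carbon steel = L/(kA) = 0.0023/(51.1×23) = 1.957×10^-6 K/W
R_expanded polystyrene = L/(kA) = 0.13/(0.0398×23) = 0.142 K/W
R_outer film = 1/(h_o·A) = 1/(7.34×23) = 0.005923 K/W
R_total = 0.1479 K/W
Q = ΔT / R_total = 39 / 0.1479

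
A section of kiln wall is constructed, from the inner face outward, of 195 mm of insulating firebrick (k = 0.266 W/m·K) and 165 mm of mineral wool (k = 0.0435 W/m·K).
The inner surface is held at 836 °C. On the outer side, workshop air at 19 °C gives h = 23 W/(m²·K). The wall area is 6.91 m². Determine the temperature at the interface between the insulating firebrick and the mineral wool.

T ≈ 705 °C

Using the resistance-network approach (series):
R_insulating firebrick = L/(kA) = 0.195/(0.266×6.91) = 0.1061 K/W
R_mineral wool = L/(kA) = 0.165/(0.0435×6.91) = 0.5489 K/W
R_outer film = 1/(h_o·A) = 1/(23×6.91) = 0.006292 K/W
R_total = 0.6613 K/W;  Q = ΔT/R_total = 817/0.6613 = 1235 W
T_interface = T_inner − Q·ΣR(inner→interface) = 836 − 1240×0.1061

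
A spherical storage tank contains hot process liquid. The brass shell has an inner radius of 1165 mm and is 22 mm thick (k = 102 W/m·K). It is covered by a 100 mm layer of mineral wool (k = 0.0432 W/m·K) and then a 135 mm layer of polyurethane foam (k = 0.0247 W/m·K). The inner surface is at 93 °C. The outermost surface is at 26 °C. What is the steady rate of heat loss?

Q ≈ 187 W

For a spherical shell R = (1/r₁ − 1/r₂)/(4πk); film R = 1/(h·4πr²). In series:
R_brass shell = (1/1.165 − 1/1.187)/(4π×102) = 1.241×10^-5 K/W
R_mineral wool = (1/1.187 − 1/1.287)/(4π×0.0432) = 0.1206 K/W
R_polyurethane foam = (1/1.287 − 1/1.422)/(4π×0.0247) = 0.2377 K/W
R_total = 0.3582 K/W
Q = ΔT/R_total = 67/0.3582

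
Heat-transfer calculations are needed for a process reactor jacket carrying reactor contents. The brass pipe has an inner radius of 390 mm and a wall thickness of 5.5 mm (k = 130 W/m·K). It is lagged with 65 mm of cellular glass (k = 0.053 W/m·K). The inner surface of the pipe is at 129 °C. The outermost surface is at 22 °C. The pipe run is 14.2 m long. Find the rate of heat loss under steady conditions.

Q ≈ 3330 W

Per-layer cylindrical resistances, series-summed:
R_brass pipe wall = ln(395.5/390)/(2π×130×14.2) = 1.207×10^-6 K/W
R_cellular glass = ln(460.5/395.5)/(2π×0.053×14.2) = 0.03218 K/W
R_total = 0.03218 K/W
Q = ΔT/R_total = 107/0.03218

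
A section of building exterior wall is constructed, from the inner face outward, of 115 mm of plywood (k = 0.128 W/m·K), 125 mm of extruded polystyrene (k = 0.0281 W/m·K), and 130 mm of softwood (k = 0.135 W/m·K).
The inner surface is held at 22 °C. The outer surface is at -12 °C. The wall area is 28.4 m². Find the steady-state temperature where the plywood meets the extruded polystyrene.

T ≈ 17.2 °C

Thermal resistances in series:
R_plywood = L/(kA) = 0.115/(0.128×28.4) = 0.03164 K/W
R_extruded polystyrene = L/(kA) = 0.125/(0.0281×28.4) = 0.1566 K/W
R_softwood = L/(kA) = 0.13/(0.135×28.4) = 0.03391 K/W
R_total = 0.2222 K/W;  Q = ΔT/R_total = 34/0.2222 = 153 W
T_interface = T_inner − Q·ΣR(inner→interface) = 22 − 153×0.03164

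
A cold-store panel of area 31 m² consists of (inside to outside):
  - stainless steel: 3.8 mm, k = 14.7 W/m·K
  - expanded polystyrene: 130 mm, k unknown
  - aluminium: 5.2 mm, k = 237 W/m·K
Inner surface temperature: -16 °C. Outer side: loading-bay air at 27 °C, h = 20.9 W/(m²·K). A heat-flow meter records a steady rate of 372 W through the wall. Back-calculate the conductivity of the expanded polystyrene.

k ≈ 0.0368 W/(m·K)

Series thermal resistances:
R_stainless steel = L/(kA) = 0.0038/(14.7×31) = 8.339×10^-6 K/W
R_aluminium = L/(kA) = 0.0052/(237×31) = 7.078×10^-7 K/W
R_outer film = 1/(h_o·A) = 1/(20.9×31) = 0.001543 K/W
Sum of known resistances R_other = 0.001552 K/W
Total R = ΔT/Q = 43/372 = 0.1156 K/W
R_expanded polystyrene = R_total − R_other = 0.114 K/W
k = L/(R·A) = 0.13/(0.114×31)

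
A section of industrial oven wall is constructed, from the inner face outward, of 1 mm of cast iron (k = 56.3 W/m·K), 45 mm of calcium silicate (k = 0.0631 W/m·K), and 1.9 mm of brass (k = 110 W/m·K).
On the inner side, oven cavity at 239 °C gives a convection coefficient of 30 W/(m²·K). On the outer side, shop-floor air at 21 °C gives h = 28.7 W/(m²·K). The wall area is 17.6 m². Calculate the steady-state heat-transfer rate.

Series thermal resistances:
R_inner film = 1/(h_i·A) = 1/(30×17.6) = 0.001894 K/W
R_cast iron = L/(kA) = 0.001/(56.3×17.6) = 1.009×10^-6 K/W
R_calcium silicate = L/(kA) = 0.045/(0.0631×17.6) = 0.04052 K/W
R_brass = L/(kA) = 0.0019/(110×17.6) = 9.814×10^-7 K/W
R_outer film = 1/(h_o·A) = 1/(28.7×17.6) = 0.00198 K/W
R_total = 0.0444 K/W
Q = ΔT / R_total = 218 / 0.0444

Q ≈ 4910 W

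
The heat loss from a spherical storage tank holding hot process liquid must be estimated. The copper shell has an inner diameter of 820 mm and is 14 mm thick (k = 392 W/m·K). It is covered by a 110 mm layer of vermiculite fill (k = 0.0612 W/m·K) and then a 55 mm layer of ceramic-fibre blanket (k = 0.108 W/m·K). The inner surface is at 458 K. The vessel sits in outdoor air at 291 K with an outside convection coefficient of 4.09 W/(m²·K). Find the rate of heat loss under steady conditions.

Each spherical layer contributes R = (1/r_i − 1/r_o)/(4πk):
R_copper shell = (1/0.41 − 1/0.424)/(4π×392) = 1.635×10^-5 K/W
R_vermiculite fill = (1/0.424 − 1/0.534)/(4π×0.0612) = 0.6317 K/W
R_ceramic-fibre blanket = (1/0.534 − 1/0.589)/(4π×0.108) = 0.1288 K/W
R_outer film = 1/(h·4πr_o²) = 1/(4.09×4π×0.589²) = 0.05608 K/W
R_total = 0.8167 K/W
Q = ΔT/R_total = 167/0.8167

Q ≈ 204 W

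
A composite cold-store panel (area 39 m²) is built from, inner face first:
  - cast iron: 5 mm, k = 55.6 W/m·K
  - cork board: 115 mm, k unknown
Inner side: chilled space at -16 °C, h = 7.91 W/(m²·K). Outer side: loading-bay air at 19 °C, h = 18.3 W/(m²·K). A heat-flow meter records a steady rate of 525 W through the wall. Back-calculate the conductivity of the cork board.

Series thermal resistances:
R_inner film = 1/(h_i·A) = 1/(7.91×39) = 0.003242 K/W
R_cast iron = L/(kA) = 0.005/(55.6×39) = 2.306×10^-6 K/W
R_outer film = 1/(h_o·A) = 1/(18.3×39) = 0.001401 K/W
Sum of known resistances R_other = 0.004645 K/W
Total R = ΔT/Q = 35/525 = 0.06667 K/W
R_cork board = R_total − R_other = 0.06202 K/W
k = L/(R·A) = 0.115/(0.06202×39)

k ≈ 0.0475 W/(m·K)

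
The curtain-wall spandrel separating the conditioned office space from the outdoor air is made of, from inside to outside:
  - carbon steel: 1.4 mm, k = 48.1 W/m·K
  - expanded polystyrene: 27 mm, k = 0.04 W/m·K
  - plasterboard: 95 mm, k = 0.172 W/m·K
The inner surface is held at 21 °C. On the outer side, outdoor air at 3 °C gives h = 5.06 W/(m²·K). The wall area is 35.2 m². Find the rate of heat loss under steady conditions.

Using the resistance-network approach (series):
R_carbon steel = L/(kA) = 0.0014/(48.1×35.2) = 8.269×10^-7 K/W
R_expanded polystyrene = L/(kA) = 0.027/(0.04×35.2) = 0.01918 K/W
R_plasterboard = L/(kA) = 0.095/(0.172×35.2) = 0.01569 K/W
R_outer film = 1/(h_o·A) = 1/(5.06×35.2) = 0.005614 K/W
R_total = 0.04048 K/W
Q = ΔT / R_total = 18 / 0.04048

Q ≈ 445 W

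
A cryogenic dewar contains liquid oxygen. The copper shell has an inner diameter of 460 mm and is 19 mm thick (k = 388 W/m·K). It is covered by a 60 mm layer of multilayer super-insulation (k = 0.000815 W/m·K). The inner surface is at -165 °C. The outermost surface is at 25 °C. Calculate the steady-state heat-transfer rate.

Q ≈ 2.5 W

Spherical conduction: R = (1/r_in − 1/r_out)/(4πk) per layer; series-sum.
R_copper shell = (1/0.23 − 1/0.249)/(4π×388) = 6.804×10^-5 K/W
R_multilayer super-insulation = (1/0.249 − 1/0.309)/(4π×0.000815) = 76.14 K/W
R_total = 76.14 K/W
Q = ΔT/R_total = 190/76.14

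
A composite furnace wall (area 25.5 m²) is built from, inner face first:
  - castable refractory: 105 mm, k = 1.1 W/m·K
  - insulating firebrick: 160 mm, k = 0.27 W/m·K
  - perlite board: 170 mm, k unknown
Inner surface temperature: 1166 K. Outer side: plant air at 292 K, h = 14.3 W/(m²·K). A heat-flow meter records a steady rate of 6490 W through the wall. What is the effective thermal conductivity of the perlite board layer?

k ≈ 0.0635 W/(m·K)

Treating each layer as a thermal resistance in series:
R_castable refractory = L/(kA) = 0.105/(1.1×25.5) = 0.003743 K/W
R_insulating firebrick = L/(kA) = 0.16/(0.27×25.5) = 0.02324 K/W
R_outer film = 1/(h_o·A) = 1/(14.3×25.5) = 0.002742 K/W
Sum of known resistances R_other = 0.02972 K/W
Total R = ΔT/Q = 874/6490 = 0.1347 K/W
R_perlite board = R_total − R_other = 0.1049 K/W
k = L/(R·A) = 0.17/(0.1049×25.5)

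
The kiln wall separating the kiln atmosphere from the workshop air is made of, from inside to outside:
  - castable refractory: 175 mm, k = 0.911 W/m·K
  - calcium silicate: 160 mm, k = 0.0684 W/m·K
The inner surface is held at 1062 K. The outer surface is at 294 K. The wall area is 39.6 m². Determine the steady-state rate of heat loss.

Q ≈ 12000 W

Series thermal resistances:
R_castable refractory = L/(kA) = 0.175/(0.911×39.6) = 0.004851 K/W
R_calcium silicate = L/(kA) = 0.16/(0.0684×39.6) = 0.05907 K/W
R_total = 0.06392 K/W
Q = ΔT / R_total = 768 / 0.06392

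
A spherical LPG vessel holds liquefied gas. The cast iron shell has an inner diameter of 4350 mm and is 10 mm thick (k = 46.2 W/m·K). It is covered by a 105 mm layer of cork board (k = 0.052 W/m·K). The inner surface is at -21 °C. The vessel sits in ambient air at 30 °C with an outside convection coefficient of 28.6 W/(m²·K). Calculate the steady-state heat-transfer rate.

Q ≈ 1560 W

Spherical conduction: R = (1/r_in − 1/r_out)/(4πk) per layer; series-sum.
R_cast iron shell = (1/2.175 − 1/2.185)/(4π×46.2) = 3.624×10^-6 K/W
R_cork board = (1/2.185 − 1/2.29)/(4π×0.052) = 0.03211 K/W
R_outer film = 1/(h·4πr_o²) = 1/(28.6×4π×2.29²) = 5.306×10^-4 K/W
R_total = 0.03265 K/W
Q = ΔT/R_total = 51/0.03265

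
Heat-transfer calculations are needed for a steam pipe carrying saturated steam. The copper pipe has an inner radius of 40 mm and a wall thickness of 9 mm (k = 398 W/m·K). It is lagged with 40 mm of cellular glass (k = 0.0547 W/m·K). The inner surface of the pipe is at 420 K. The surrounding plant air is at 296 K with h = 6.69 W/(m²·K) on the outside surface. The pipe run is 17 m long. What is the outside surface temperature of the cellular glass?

Cylindrical conduction, so R = ln(r₂/r₁)/(2πkL) per layer, in series:
R_copper pipe wall = ln(49/40)/(2π×398×17) = 4.774×10^-6 K/W
R_cellular glass = ln(89/49)/(2π×0.0547×17) = 0.1021 K/W
R_outer film = 1/(h_o·2πr_oL) = 1/(6.69×2π×0.089×17) = 0.01572 K/W
R_total = 0.1179 K/W
Q = ΔT/R_total = 124/0.1179
Q = 1050 W
T_interface = T_inner − Q·ΣR(inner→interface) = 420 − 1050×0.1022

T ≈ 313 K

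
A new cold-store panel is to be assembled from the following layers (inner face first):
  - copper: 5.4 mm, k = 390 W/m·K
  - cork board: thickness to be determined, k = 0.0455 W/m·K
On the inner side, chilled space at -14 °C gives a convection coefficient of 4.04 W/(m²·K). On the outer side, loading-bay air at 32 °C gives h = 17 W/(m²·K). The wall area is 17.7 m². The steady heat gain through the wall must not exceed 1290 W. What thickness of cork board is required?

L ≈ 14.8 mm

Using the resistance-network approach (series):
R_inner film = 1/(h_i·A) = 1/(4.04×17.7) = 0.01398 K/W
R_copper = L/(kA) = 0.0054/(390×17.7) = 7.823×10^-7 K/W
R_outer film = 1/(h_o·A) = 1/(17×17.7) = 0.003323 K/W
Sum of the known resistances R_other = 0.01731 K/W
Required total resistance R_tot = ΔT/Q_allow = 46/1290 = 0.03566 K/W
R_cork board = R_tot − R_other = 0.01835 K/W
L = R·k·A = 0.01835×0.0455×17.7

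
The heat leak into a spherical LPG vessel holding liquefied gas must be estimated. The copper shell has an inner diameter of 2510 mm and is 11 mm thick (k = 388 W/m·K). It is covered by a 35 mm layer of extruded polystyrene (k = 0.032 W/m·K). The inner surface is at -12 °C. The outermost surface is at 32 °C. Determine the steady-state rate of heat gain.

Q ≈ 833 W

Each spherical layer contributes R = (1/r_i − 1/r_o)/(4πk):
R_copper shell = (1/1.255 − 1/1.266)/(4π×388) = 1.42×10^-6 K/W
R_extruded polystyrene = (1/1.266 − 1/1.301)/(4π×0.032) = 0.05284 K/W
R_total = 0.05285 K/W
Q = ΔT/R_total = 44/0.05285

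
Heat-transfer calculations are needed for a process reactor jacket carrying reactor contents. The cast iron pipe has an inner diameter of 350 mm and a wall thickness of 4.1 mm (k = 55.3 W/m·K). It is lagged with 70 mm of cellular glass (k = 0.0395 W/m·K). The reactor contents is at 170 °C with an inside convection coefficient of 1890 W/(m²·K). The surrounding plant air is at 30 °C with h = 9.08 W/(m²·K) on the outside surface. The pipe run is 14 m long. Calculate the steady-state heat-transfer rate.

Q ≈ 1400 W

Radial resistances (cylindrical: R_cond = ln(r_o/r_i)/(2πkL), R_conv = 1/(h·2πrL)):
R_inner film = 1/(h_i·2πr₁L) = 1/(1890×2π×0.175×14) = 3.437×10^-5 K/W
R_cast iron pipe wall = ln(179.1/175)/(2π×55.3×14) = 4.761×10^-6 K/W
R_cellular glass = ln(249.1/179.1)/(2π×0.0395×14) = 0.09495 K/W
R_outer film = 1/(h_o·2πr_oL) = 1/(9.08×2π×0.2491×14) = 0.005026 K/W
R_total = 0.1 K/W
Q = ΔT/R_total = 140/0.1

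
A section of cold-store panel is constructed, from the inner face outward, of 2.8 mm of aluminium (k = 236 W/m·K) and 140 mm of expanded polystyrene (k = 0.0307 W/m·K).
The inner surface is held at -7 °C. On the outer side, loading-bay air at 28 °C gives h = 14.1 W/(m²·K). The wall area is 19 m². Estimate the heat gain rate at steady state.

Q ≈ 144 W

Treating each layer as a thermal resistance in series:
R_aluminium = L/(kA) = 0.0028/(236×19) = 6.244×10^-7 K/W
R_expanded polystyrene = L/(kA) = 0.14/(0.0307×19) = 0.24 K/W
R_outer film = 1/(h_o·A) = 1/(14.1×19) = 0.003733 K/W
R_total = 0.2437 K/W
Q = ΔT / R_total = 35 / 0.2437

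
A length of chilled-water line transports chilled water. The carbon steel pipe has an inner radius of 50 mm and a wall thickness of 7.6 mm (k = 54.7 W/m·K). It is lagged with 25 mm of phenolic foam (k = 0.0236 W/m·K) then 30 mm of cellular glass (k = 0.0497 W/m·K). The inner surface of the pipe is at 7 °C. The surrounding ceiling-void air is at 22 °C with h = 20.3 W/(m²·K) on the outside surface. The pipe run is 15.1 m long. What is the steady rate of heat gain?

For a radial system each layer contributes R = ln(r_out/r_in)/(2πkL); films add R = 1/(hA).
R_carbon steel pipe wall = ln(57.6/50)/(2π×54.7×15.1) = 2.727×10^-5 K/W
R_phenolic foam = ln(82.6/57.6)/(2π×0.0236×15.1) = 0.161 K/W
R_cellular glass = ln(112.6/82.6)/(2π×0.0497×15.1) = 0.06571 K/W
R_outer film = 1/(h_o·2πr_oL) = 1/(20.3×2π×0.1126×15.1) = 0.004611 K/W
R_total = 0.2313 K/W
Q = ΔT/R_total = 15/0.2313

Q ≈ 64.8 W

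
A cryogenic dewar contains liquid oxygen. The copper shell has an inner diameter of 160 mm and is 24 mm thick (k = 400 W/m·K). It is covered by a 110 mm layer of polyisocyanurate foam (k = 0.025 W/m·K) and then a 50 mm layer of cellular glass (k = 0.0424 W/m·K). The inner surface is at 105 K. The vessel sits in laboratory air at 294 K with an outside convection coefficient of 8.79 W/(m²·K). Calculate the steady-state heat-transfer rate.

For a spherical shell R = (1/r₁ − 1/r₂)/(4πk); film R = 1/(h·4πr²). In series:
R_copper shell = (1/0.08 − 1/0.104)/(4π×400) = 5.739×10^-4 K/W
R_polyisocyanurate foam = (1/0.104 − 1/0.214)/(4π×0.025) = 15.73 K/W
R_cellular glass = (1/0.214 − 1/0.264)/(4π×0.0424) = 1.661 K/W
R_outer film = 1/(h·4πr_o²) = 1/(8.79×4π×0.264²) = 0.1299 K/W
R_total = 17.52 K/W
Q = ΔT/R_total = 189/17.52

Q ≈ 10.8 W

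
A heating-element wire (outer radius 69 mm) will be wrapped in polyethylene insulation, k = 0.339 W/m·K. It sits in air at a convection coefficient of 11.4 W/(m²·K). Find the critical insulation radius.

r_cr ≈ 29.7 mm

For a cylinder r_cr = k/h = 0.339/11.4
r_cr = 29.7 mm; since the bare radius (69 mm) is above r_cr, any added insulation will reduce heat loss.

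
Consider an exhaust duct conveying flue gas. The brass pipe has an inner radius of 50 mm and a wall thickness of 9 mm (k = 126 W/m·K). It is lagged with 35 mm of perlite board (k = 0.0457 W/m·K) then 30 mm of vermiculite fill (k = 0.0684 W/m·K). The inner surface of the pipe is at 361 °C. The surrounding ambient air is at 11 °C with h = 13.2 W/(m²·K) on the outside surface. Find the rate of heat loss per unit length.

q′ ≈ 148 W/m

Per-layer cylindrical resistances, series-summed:
R_brass pipe wall = ln(59/50)/(2π×126×1) = 2.091×10^-4 K/W
R_perlite board = ln(94/59)/(2π×0.0457×1) = 1.622 K/W
R_vermiculite fill = ln(124/94)/(2π×0.0684×1) = 0.6445 K/W
R_outer film = 1/(h_o·2πr_oL) = 1/(13.2×2π×0.124×1) = 0.09724 K/W
R_total = 2.364 K/W
Q = ΔT/R_total = 350/2.364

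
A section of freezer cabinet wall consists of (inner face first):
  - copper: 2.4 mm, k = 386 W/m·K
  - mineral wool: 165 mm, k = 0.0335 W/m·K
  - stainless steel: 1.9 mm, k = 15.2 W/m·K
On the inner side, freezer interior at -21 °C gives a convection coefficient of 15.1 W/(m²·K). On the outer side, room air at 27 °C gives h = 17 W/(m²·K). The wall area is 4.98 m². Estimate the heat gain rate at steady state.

Q ≈ 47.3 W

Series thermal resistances:
R_inner film = 1/(h_i·A) = 1/(15.1×4.98) = 0.0133 K/W
R_copper = L/(kA) = 0.0024/(386×4.98) = 1.249×10^-6 K/W
R_mineral wool = L/(kA) = 0.165/(0.0335×4.98) = 0.989 K/W
R_stainless steel = L/(kA) = 0.0019/(15.2×4.98) = 2.51×10^-5 K/W
R_outer film = 1/(h_o·A) = 1/(17×4.98) = 0.01181 K/W
R_total = 1.014 K/W
Q = ΔT / R_total = 48 / 1.014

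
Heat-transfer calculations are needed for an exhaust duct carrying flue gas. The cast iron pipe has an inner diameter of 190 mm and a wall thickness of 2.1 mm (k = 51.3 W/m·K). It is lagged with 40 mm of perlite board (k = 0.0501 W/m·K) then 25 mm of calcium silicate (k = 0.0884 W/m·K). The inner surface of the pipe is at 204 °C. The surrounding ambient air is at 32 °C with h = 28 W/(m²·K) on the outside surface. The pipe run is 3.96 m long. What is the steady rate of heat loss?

Q ≈ 475 W

For a radial system each layer contributes R = ln(r_out/r_in)/(2πkL); films add R = 1/(hA).
R_cast iron pipe wall = ln(97.1/95)/(2π×51.3×3.96) = 1.713×10^-5 K/W
R_perlite board = ln(137.1/97.1)/(2π×0.0501×3.96) = 0.2767 K/W
R_calcium silicate = ln(162.1/137.1)/(2π×0.0884×3.96) = 0.07615 K/W
R_outer film = 1/(h_o·2πr_oL) = 1/(28×2π×0.1621×3.96) = 0.008855 K/W
R_total = 0.3618 K/W
Q = ΔT/R_total = 172/0.3618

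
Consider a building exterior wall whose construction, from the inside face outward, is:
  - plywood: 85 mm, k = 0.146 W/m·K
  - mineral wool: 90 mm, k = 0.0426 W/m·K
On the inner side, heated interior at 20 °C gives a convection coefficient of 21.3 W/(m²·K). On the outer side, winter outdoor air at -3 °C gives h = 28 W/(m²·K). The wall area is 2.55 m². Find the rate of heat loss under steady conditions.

Using the resistance-network approach (series):
R_inner film = 1/(h_i·A) = 1/(21.3×2.55) = 0.01841 K/W
R_plywood = L/(kA) = 0.085/(0.146×2.55) = 0.2283 K/W
R_mineral wool = L/(kA) = 0.09/(0.0426×2.55) = 0.8285 K/W
R_outer film = 1/(h_o·A) = 1/(28×2.55) = 0.01401 K/W
R_total = 1.089 K/W
Q = ΔT / R_total = 23 / 1.089

Q ≈ 21.1 W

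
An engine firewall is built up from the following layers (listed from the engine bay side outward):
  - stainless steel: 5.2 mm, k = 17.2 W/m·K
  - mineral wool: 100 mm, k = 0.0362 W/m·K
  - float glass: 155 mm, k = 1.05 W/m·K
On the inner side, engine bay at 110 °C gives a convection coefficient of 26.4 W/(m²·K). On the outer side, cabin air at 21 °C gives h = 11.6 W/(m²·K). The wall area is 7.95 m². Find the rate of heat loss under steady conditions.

Q ≈ 233 W

Model the wall as resistances in series:
R_inner film = 1/(h_i·A) = 1/(26.4×7.95) = 0.004765 K/W
R_stainless steel = L/(kA) = 0.0052/(17.2×7.95) = 3.803×10^-5 K/W
R_mineral wool = L/(kA) = 0.1/(0.0362×7.95) = 0.3475 K/W
R_float glass = L/(kA) = 0.155/(1.05×7.95) = 0.01857 K/W
R_outer film = 1/(h_o·A) = 1/(11.6×7.95) = 0.01084 K/W
R_total = 0.3817 K/W
Q = ΔT / R_total = 89 / 0.3817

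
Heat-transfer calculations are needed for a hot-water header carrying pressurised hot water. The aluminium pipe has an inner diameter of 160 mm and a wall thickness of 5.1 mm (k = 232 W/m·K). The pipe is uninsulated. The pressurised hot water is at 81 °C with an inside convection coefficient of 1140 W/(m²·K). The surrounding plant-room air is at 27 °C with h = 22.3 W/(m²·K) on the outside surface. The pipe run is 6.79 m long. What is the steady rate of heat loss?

Q ≈ 4280 W

For a radial system each layer contributes R = ln(r_out/r_in)/(2πkL); films add R = 1/(hA).
R_inner film = 1/(h_i·2πr₁L) = 1/(1140×2π×0.08×6.79) = 2.57×10^-4 K/W
R_aluminium pipe wall = ln(85.1/80)/(2π×232×6.79) = 6.244×10^-6 K/W
R_outer film = 1/(h_o·2πr_oL) = 1/(22.3×2π×0.0851×6.79) = 0.01235 K/W
R_total = 0.01261 K/W
Q = ΔT/R_total = 54/0.01261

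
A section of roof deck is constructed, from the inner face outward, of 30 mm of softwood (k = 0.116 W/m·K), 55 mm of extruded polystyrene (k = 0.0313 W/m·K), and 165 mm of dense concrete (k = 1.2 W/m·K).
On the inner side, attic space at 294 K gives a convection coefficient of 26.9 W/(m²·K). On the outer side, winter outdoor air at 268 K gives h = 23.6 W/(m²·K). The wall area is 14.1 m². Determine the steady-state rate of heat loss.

Q ≈ 164 W

Model the wall as resistances in series:
R_inner film = 1/(h_i·A) = 1/(26.9×14.1) = 0.002637 K/W
R_softwood = L/(kA) = 0.03/(0.116×14.1) = 0.01834 K/W
R_extruded polystyrene = L/(kA) = 0.055/(0.0313×14.1) = 0.1246 K/W
R_dense concrete = L/(kA) = 0.165/(1.2×14.1) = 0.009752 K/W
R_outer film = 1/(h_o·A) = 1/(23.6×14.1) = 0.003005 K/W
R_total = 0.1584 K/W
Q = ΔT / R_total = 26 / 0.1584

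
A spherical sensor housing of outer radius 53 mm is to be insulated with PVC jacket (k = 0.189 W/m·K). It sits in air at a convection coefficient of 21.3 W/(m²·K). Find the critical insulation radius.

r_cr ≈ 17.7 mm

For a sphere r_cr = 2k/h = 2×0.189/21.3
r_cr = 17.7 mm; since the bare radius (53 mm) is above r_cr, any added insulation will reduce heat loss.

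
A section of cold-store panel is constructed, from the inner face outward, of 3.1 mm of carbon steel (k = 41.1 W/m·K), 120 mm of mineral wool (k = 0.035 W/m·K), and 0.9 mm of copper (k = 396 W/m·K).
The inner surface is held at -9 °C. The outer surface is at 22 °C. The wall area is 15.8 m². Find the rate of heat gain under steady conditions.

Q ≈ 143 W

Series thermal resistances:
R_carbon steel = L/(kA) = 0.0031/(41.1×15.8) = 4.774×10^-6 K/W
R_mineral wool = L/(kA) = 0.12/(0.035×15.8) = 0.217 K/W
R_copper = L/(kA) = 0.0009/(396×15.8) = 1.438×10^-7 K/W
R_total = 0.217 K/W
Q = ΔT / R_total = 31 / 0.217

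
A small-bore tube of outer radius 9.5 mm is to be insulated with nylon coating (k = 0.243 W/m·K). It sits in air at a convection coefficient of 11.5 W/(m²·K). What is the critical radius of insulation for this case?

r_cr ≈ 21.1 mm

For a cylinder r_cr = k/h = 0.243/11.5
r_cr = 21.1 mm; since the bare radius (9.5 mm) is below r_cr, adding a thin layer of insulation will *increase* heat loss.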